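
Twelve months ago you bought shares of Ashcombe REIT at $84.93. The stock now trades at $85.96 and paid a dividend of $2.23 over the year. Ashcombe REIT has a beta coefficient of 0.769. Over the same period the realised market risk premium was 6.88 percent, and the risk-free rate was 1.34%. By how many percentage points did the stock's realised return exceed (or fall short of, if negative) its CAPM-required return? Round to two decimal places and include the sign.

-2.79%

Realised HPR = (P1 + D1 − P0) / P0 = (85.96 + 2.23 − 84.93) / 84.93 = 3.26 / 84.93 = 3.8385%
CAPM required = R_f + β·MRP = 1.34% + 0.769 × 6.88% = 6.63072%
α = realised − required = 3.8385% − 6.63072% = -2.79%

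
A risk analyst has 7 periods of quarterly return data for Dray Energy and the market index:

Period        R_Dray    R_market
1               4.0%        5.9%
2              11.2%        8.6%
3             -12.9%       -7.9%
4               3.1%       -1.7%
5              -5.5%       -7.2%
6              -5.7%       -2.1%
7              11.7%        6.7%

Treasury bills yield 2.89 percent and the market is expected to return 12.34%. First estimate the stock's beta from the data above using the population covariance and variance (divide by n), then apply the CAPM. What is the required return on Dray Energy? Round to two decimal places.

14.75%

Mean R_i = (4.0 + 11.2 − 12.9 + 3.1 − 5.5 − 5.7 + 11.7) / 7 = 0.8429%
Mean R_m = (5.9 + 8.6 − 7.9 − 1.7 − 7.2 − 2.1 + 6.7) / 7 = 0.3286%
Σ(R_i − R̄_i)(R_m − R̄_m) = 344.5814  ⇒  Cov = 344.5814 / 7 = 49.2259
Σ(R_m − R̄_m)² = 274.4543  ⇒  Var(R_m) = 274.4543 / 7 = 39.2078
β = Cov / Var(R_m) = 49.2259 / 39.2078 = 1.2555
MRP = 12.34% − 2.89% = 9.45%
E(R) = R_f + β × MRP = 2.89% + 1.2555 × 9.45% = 14.75%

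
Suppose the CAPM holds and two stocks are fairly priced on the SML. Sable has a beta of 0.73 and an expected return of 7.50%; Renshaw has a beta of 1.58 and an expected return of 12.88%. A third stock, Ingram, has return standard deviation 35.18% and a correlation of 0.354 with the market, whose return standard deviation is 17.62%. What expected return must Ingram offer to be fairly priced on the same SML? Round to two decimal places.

7.35%

MRP = (12.88% − 7.50%) / (1.58 − 0.73) = 6.3294%
R_f = 7.50% − 0.73 × 6.3294% = 2.8795%
β_Ingram = ρ·σ_i/σ_m = 0.354 × 35.18 / 17.62 = 0.7068
E(R_Ingram) = R_f + β × MRP = 2.8795% + 0.7068 × 6.3294% = 7.35%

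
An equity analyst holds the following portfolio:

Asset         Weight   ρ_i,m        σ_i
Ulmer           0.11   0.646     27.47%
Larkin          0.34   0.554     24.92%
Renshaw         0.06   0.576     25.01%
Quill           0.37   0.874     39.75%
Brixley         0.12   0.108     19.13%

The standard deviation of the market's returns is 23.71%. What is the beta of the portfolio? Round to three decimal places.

0.869

β_Ulmer = 0.646 × 27.47% / 23.71% = 0.7484
β_Larkin = 0.554 × 24.92% / 23.71% = 0.5823
β_Renshaw = 0.576 × 25.01% / 23.71% = 0.6076
β_Quill = 0.874 × 39.75% / 23.71% = 1.4653
β_Brixley = 0.108 × 19.13% / 23.71% = 0.0871
β_P = Σ w_i β_i = 0.11×0.7484 + 0.34×0.5823 + 0.06×0.6076 + 0.37×1.4653 + 0.12×0.0871 = 0.8694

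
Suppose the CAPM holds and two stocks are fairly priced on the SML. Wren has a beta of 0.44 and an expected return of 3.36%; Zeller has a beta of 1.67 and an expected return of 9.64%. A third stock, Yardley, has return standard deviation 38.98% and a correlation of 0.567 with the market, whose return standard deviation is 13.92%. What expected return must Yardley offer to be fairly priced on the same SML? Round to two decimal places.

MRP = (9.64% − 3.36%) / (1.67 − 0.44) = 5.1057%
R_f = 3.36% − 0.44 × 5.1057% = 1.1135%
β_Yardley = ρ·σ_i/σ_m = 0.567 × 38.98 / 13.92 = 1.5878
E(R_Yardley) = R_f + β × MRP = 1.1135% + 1.5878 × 5.1057% = 9.22%

9.22%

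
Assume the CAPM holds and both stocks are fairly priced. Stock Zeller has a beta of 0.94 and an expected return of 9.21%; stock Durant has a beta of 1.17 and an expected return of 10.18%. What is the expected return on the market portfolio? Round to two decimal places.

Both satisfy E(R) = R_f + β·MRP, so the slope of the SML is
MRP = (10.18% − 9.21%) / (1.17 − 0.94) = 0.97% / 0.23 = 4.2174%
R_f = E(R_Zeller) − β_Zeller·MRP = 9.21% − 0.94 × 4.2174% = 5.2456%
E(R_m) = R_f + MRP = 5.2456% + 4.2174% = 9.46%

9.46%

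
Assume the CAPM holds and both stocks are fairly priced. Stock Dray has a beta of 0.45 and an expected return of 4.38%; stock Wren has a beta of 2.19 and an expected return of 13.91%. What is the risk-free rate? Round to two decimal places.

Both satisfy E(R) = R_f + β·MRP, so the slope of the SML is
MRP = (13.91% − 4.38%) / (2.19 − 0.45) = 9.53% / 1.74 = 5.4770%
R_f = E(R_Dray) − β_Dray·MRP = 4.38% − 0.45 × 5.4770% = 1.9154%

1.92%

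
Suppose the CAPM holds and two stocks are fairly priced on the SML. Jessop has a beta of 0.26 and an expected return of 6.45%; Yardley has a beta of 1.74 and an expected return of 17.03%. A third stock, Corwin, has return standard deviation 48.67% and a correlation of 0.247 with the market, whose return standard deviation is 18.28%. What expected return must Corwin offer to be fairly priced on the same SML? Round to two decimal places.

MRP = (17.03% − 6.45%) / (1.74 − 0.26) = 7.1486%
R_f = 6.45% − 0.26 × 7.1486% = 4.5914%
β_Corwin = ρ·σ_i/σ_m = 0.247 × 48.67 / 18.28 = 0.6576
E(R_Corwin) = R_f + β × MRP = 4.5914% + 0.6576 × 7.1486% = 9.29%

9.29%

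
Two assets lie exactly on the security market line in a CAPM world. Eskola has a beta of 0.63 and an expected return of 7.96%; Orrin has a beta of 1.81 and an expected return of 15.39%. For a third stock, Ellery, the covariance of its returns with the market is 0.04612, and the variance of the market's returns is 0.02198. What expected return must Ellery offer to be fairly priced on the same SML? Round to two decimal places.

17.21%

MRP = (15.39% − 7.96%) / (1.81 − 0.63) = 6.2966%
R_f = 7.96% − 0.63 × 6.2966% = 3.9931%
β_Ellery = Cov / Var(R_m) = 0.04612 / 0.02198 = 2.0983
E(R_Ellery) = R_f + β × MRP = 3.9931% + 2.0983 × 6.2966% = 17.21%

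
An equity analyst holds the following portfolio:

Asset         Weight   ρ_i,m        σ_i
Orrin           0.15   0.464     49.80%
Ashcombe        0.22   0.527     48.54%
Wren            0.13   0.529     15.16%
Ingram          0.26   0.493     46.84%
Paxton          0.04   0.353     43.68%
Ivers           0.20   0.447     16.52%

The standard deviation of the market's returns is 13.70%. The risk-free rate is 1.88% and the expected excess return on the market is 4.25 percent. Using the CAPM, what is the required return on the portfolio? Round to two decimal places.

β_Orrin = 0.464 × 49.80% / 13.70% = 1.6867
β_Ashcombe = 0.527 × 48.54% / 13.70% = 1.8672
β_Wren = 0.529 × 15.16% / 13.70% = 0.5854
β_Ingram = 0.493 × 46.84% / 13.70% = 1.6856
β_Paxton = 0.353 × 43.68% / 13.70% = 1.1255
β_Ivers = 0.447 × 16.52% / 13.70% = 0.5390
β_P = Σ w_i β_i = 0.15×1.6867 + 0.22×1.8672 + 0.13×0.5854 + 0.26×1.6856 + 0.04×1.1255 + 0.20×0.5390 = 1.3310
E(R_P) = R_f + β_P × MRP = 1.88% + 1.3310 × 4.25% = 7.54%

7.54%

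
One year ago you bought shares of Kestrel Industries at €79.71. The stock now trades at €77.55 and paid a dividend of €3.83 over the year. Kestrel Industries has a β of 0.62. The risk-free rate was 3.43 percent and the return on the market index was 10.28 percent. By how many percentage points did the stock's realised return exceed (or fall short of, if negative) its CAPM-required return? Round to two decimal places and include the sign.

-5.58%

Realised HPR = (P1 + D1 − P0) / P0 = (77.55 + 3.83 − 79.71) / 79.71 = 1.67 / 79.71 = 2.0951%
MRP = 10.28% − 3.43% = 6.85%
CAPM required = R_f + β·MRP = 3.43% + 0.62 × 6.85% = 7.6770%
α = realised − required = 2.0951% − 7.6770% = -5.58%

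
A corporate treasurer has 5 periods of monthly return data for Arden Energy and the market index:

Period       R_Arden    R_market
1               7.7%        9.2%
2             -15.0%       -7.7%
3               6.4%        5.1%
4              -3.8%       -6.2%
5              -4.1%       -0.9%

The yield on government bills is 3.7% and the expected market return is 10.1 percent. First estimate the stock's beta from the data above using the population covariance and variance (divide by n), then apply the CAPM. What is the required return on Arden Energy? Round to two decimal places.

Mean R_i = (7.7 − 15.0 + 6.4 − 3.8 − 4.1) / 5 = -1.7600%
Mean R_m = (9.2 − 7.7 + 5.1 − 6.2 − 0.9) / 5 = -0.1000%
Σ(R_i − R̄_i)(R_m − R̄_m) = 245.3500  ⇒  Cov = 245.3500 / 5 = 49.0700
Σ(R_m − R̄_m)² = 209.1400  ⇒  Var(R_m) = 209.1400 / 5 = 41.8280
β = Cov / Var(R_m) = 49.0700 / 41.8280 = 1.1731
MRP = 10.1% − 3.7% = 6.40%
E(R) = R_f + β × MRP = 3.7% + 1.1731 × 6.4% = 11.21%

11.21%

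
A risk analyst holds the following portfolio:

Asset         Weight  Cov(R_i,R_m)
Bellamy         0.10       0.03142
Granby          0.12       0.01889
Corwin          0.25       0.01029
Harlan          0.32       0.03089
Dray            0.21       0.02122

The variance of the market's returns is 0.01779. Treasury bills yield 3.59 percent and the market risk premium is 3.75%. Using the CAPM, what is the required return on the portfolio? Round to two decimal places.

8.30%

β_Bellamy = 0.03142 / 0.01779 = 1.7662
β_Granby = 0.01889 / 0.01779 = 1.0618
β_Corwin = 0.01029 / 0.01779 = 0.5784
β_Harlan = 0.03089 / 0.01779 = 1.7364
β_Dray = 0.02122 / 0.01779 = 1.1928
β_P = Σ w_i β_i = 0.10×1.7662 + 0.12×1.0618 + 0.25×0.5784 + 0.32×1.7364 + 0.21×1.1928 = 1.2548
E(R_P) = R_f + β_P × MRP = 3.59% + 1.2548 × 3.75% = 8.30%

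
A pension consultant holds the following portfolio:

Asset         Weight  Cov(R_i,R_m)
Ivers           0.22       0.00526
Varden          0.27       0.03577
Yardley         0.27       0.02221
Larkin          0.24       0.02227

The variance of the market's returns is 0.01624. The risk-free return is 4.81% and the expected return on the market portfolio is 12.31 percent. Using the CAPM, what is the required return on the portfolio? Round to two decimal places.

β_Ivers = 0.00526 / 0.01624 = 0.3239
β_Varden = 0.03577 / 0.01624 = 2.2026
β_Yardley = 0.02221 / 0.01624 = 1.3676
β_Larkin = 0.02227 / 0.01624 = 1.3713
β_P = Σ w_i β_i = 0.22×0.3239 + 0.27×2.2026 + 0.27×1.3676 + 0.24×1.3713 = 1.3643
MRP = 12.31% − 4.81% = 7.50%
E(R_P) = R_f + β_P × MRP = 4.81% + 1.3643 × 7.50% = 15.04%

15.04%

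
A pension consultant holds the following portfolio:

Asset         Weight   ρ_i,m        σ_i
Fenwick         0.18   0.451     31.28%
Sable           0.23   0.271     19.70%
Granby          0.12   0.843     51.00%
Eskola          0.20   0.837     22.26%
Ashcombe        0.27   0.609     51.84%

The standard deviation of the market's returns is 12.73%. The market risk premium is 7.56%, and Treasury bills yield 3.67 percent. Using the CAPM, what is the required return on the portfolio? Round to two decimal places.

16.25%

β_Fenwick = 0.451 × 31.28% / 12.73% = 1.1082
β_Sable = 0.271 × 19.70% / 12.73% = 0.4194
β_Granby = 0.843 × 51.00% / 12.73% = 3.3773
β_Eskola = 0.837 × 22.26% / 12.73% = 1.4636
β_Ashcombe = 0.609 × 51.84% / 12.73% = 2.4800
β_P = Σ w_i β_i = 0.18×1.1082 + 0.23×0.4194 + 0.12×3.3773 + 0.20×1.4636 + 0.27×2.4800 = 1.6635
E(R_P) = R_f + β_P × MRP = 3.67% + 1.6635 × 7.56% = 16.25%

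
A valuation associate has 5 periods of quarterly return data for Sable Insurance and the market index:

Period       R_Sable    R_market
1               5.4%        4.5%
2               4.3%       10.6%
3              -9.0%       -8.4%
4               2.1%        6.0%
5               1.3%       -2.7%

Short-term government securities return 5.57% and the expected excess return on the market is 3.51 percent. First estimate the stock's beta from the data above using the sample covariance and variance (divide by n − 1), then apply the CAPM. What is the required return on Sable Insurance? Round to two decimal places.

Mean R_i = (5.4 + 4.3 − 9.0 + 2.1 + 1.3) / 5 = 0.8200%
Mean R_m = (4.5 + 10.6 − 8.4 + 6.0 − 2.7) / 5 = 2.0000%
Σ(R_i − R̄_i)(R_m − R̄_m) = 146.3700  ⇒  Cov = 146.3700 / 4 = 36.5925
Σ(R_m − R̄_m)² = 226.4600  ⇒  Var(R_m) = 226.4600 / 4 = 56.6150
β = Cov / Var(R_m) = 36.5925 / 56.6150 = 0.6463
E(R) = R_f + β × MRP = 5.57% + 0.6463 × 3.51% = 7.84%

7.84%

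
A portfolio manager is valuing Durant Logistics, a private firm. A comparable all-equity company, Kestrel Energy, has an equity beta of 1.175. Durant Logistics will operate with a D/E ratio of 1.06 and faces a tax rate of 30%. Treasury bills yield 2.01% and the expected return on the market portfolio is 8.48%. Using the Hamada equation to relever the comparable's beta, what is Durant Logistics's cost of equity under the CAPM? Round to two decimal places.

β_L = β_U × [1 + (1 − t)(D/E)] = 1.175 × [1 + (1 − 0.30) × 1.06]
    = 1.175 × [1 + 0.70 × 1.06] = 1.175 × 1.7420 = 2.0469
MRP = 8.48% − 2.01% = 6.47%
E(R) = R_f + β_L × MRP = 2.01% + 2.0469 × 6.47% = 15.25%

15.25%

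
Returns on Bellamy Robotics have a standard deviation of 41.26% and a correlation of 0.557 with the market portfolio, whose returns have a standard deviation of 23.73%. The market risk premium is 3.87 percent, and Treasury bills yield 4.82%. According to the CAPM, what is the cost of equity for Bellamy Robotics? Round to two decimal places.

β = ρ × σ_i / σ_m = 0.557 × 41.26% / 23.73% = 0.9685
E(R) = 4.82% + 0.9685 × 3.87% = 8.57%

8.57%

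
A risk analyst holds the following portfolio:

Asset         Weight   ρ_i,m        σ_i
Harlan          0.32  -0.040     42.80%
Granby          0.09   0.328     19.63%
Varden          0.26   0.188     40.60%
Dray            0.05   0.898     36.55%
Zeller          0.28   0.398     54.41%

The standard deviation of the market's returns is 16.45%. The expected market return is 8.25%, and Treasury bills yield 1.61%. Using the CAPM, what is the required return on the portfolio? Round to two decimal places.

β_Harlan = -0.040 × 42.80% / 16.45% = -0.1041
β_Granby = 0.328 × 19.63% / 16.45% = 0.3914
β_Varden = 0.188 × 40.60% / 16.45% = 0.4640
β_Dray = 0.898 × 36.55% / 16.45% = 1.9953
β_Zeller = 0.398 × 54.41% / 16.45% = 1.3164
β_P = Σ w_i β_i = 0.32×-0.1041 + 0.09×0.3914 + 0.26×0.4640 + 0.05×1.9953 + 0.28×1.3164 = 0.5909
MRP = 8.25% − 1.61% = 6.64%
E(R_P) = R_f + β_P × MRP = 1.61% + 0.5909 × 6.64% = 5.53%

5.53%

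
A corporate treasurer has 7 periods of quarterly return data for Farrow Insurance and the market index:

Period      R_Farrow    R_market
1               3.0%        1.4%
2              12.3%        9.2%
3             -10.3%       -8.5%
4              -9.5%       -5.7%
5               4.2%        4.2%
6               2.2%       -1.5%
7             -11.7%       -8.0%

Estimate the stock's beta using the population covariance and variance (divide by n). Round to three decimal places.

Mean R_i = (3.0 + 12.3 − 10.3 − 9.5 + 4.2 + 2.2 − 11.7) / 7 = -1.4000%
Mean R_m = (1.4 + 9.2 − 8.5 − 5.7 + 4.2 − 1.5 − 8.0) / 7 = -1.2714%
Σ(R_i − R̄_i)(R_m − R̄_m) = 354.5400  ⇒  Cov = 354.5400 / 7 = 50.6486
Σ(R_m − R̄_m)² = 263.9143  ⇒  Var(R_m) = 263.9143 / 7 = 37.7020
β = Cov / Var(R_m) = 50.6486 / 37.7020 = 1.3434

1.343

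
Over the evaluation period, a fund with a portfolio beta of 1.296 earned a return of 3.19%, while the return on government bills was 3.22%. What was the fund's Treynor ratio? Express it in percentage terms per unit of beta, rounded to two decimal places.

Treynor = (R_P − R_f) / β_P = (3.19% − 3.22%) / 1.2960 = -0.03% / 1.2960 = -0.02%

-0.02%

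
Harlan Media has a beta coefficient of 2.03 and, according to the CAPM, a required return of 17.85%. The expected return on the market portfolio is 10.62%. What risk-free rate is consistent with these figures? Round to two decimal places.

3.60%

E(R) = R_f + β(E(R_m) − R_f) = R_f(1 − β) + β·E(R_m)
17.85% = R_f × (1 − 2.03) + 2.03 × 10.62%
17.85% = R_f × -1.03 + 21.5586%
R_f = (17.85% − 21.5586%) / -1.03 = 3.60%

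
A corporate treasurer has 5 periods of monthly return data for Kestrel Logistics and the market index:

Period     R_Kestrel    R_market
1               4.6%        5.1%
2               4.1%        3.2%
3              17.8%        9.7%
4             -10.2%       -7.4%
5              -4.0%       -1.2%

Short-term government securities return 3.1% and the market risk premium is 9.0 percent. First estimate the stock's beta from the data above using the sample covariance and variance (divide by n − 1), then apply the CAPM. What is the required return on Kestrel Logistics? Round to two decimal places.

17.30%

Mean R_i = (4.6 + 4.1 + 17.8 − 10.2 − 4.0) / 5 = 2.4600%
Mean R_m = (5.1 + 3.2 + 9.7 − 7.4 − 1.2) / 5 = 1.8800%
Σ(R_i − R̄_i)(R_m − R̄_m) = 266.3960  ⇒  Cov = 266.3960 / 4 = 66.5990
Σ(R_m − R̄_m)² = 168.8680  ⇒  Var(R_m) = 168.8680 / 4 = 42.2170
β = Cov / Var(R_m) = 66.5990 / 42.2170 = 1.5775
E(R) = R_f + β × MRP = 3.1% + 1.5775 × 9.0% = 17.30%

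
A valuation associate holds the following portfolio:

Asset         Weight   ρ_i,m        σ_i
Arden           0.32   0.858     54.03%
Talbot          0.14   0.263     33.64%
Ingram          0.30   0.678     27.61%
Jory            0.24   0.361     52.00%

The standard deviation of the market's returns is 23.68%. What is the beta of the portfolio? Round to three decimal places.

β_Arden = 0.858 × 54.03% / 23.68% = 1.9577
β_Talbot = 0.263 × 33.64% / 23.68% = 0.3736
β_Ingram = 0.678 × 27.61% / 23.68% = 0.7905
β_Jory = 0.361 × 52.00% / 23.68% = 0.7927
β_P = Σ w_i β_i = 0.32×1.9577 + 0.14×0.3736 + 0.30×0.7905 + 0.24×0.7927 = 1.1062

1.106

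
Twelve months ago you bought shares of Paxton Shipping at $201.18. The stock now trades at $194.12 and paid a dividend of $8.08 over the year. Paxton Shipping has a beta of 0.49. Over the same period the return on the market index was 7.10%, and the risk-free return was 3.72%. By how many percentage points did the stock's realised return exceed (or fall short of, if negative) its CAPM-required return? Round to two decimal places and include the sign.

-4.87%

Realised HPR = (P1 + D1 − P0) / P0 = (194.12 + 8.08 − 201.18) / 201.18 = 1.02 / 201.18 = 0.5070%
MRP = 7.10% − 3.72% = 3.38%
CAPM required = R_f + β·MRP = 3.72% + 0.49 × 3.38% = 5.3762%
α = realised − required = 0.5070% − 5.3762% = -4.87%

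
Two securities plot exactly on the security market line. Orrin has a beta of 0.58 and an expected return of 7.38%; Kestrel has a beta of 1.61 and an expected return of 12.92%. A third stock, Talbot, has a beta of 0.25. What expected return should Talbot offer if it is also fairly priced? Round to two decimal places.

MRP (SML slope) = (12.92% − 7.38%) / (1.61 − 0.58) = 5.54% / 1.03 = 5.3786%
R_f (intercept) = 7.38% − 0.58 × 5.3786% = 4.2604%
E(R_Talbot) = R_f + β × MRP = 4.2604% + 0.25 × 5.3786% = 5.61%

5.61%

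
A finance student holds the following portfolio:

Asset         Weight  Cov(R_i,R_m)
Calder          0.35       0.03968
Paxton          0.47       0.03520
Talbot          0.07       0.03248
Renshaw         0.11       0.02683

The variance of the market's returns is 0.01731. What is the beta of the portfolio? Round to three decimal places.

2.060

β_Calder = 0.03968 / 0.01731 = 2.2923
β_Paxton = 0.03520 / 0.01731 = 2.0335
β_Talbot = 0.03248 / 0.01731 = 1.8764
β_Renshaw = 0.02683 / 0.01731 = 1.5500
β_P = Σ w_i β_i = 0.35×2.2923 + 0.47×2.0335 + 0.07×1.8764 + 0.11×1.5500 = 2.0599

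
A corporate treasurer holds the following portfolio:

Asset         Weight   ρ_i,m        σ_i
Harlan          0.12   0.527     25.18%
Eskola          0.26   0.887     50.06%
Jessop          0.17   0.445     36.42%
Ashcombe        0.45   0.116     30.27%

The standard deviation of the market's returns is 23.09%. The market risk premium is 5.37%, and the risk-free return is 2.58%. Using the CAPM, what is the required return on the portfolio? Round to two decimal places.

6.64%

β_Harlan = 0.527 × 25.18% / 23.09% = 0.5747
β_Eskola = 0.887 × 50.06% / 23.09% = 1.9230
β_Jessop = 0.445 × 36.42% / 23.09% = 0.7019
β_Ashcombe = 0.116 × 30.27% / 23.09% = 0.1521
β_P = Σ w_i β_i = 0.12×0.5747 + 0.26×1.9230 + 0.17×0.7019 + 0.45×0.1521 = 0.7567
E(R_P) = R_f + β_P × MRP = 2.58% + 0.7567 × 5.37% = 6.64%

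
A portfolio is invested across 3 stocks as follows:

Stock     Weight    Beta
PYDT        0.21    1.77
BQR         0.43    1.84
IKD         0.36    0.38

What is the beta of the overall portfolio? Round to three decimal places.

β_P = Σ w_i β_i = 0.21×1.77 + 0.43×1.84 + 0.36×0.38 = 1.2997

1.300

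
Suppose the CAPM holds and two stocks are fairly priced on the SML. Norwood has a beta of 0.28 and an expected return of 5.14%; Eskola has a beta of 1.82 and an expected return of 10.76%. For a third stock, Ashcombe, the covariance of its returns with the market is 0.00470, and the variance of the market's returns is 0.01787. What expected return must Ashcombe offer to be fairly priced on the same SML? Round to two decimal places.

5.08%

MRP = (10.76% − 5.14%) / (1.82 − 0.28) = 3.6494%
R_f = 5.14% − 0.28 × 3.6494% = 4.1182%
β_Ashcombe = Cov / Var(R_m) = 0.00470 / 0.01787 = 0.2630
E(R_Ashcombe) = R_f + β × MRP = 4.1182% + 0.2630 × 3.6494% = 5.08%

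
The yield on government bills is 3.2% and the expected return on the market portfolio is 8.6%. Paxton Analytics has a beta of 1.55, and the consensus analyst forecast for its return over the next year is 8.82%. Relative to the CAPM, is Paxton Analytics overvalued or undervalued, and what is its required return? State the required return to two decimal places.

Overvalued; required return 11.57%

MRP = 8.6% − 3.2% = 5.40%
Required return = R_f + β·MRP = 3.2% + 1.55 × 5.4% = 11.57%
Forecast 8.82% < required 11.57% → the stock plots below the SML → overvalued.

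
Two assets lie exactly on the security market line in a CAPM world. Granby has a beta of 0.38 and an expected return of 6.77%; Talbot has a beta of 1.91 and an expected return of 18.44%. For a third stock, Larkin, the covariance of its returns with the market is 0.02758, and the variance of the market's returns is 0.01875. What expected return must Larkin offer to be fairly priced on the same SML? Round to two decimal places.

MRP = (18.44% − 6.77%) / (1.91 − 0.38) = 7.6275%
R_f = 6.77% − 0.38 × 7.6275% = 3.8716%
β_Larkin = Cov / Var(R_m) = 0.02758 / 0.01875 = 1.4709
E(R_Larkin) = R_f + β × MRP = 3.8716% + 1.4709 × 7.6275% = 15.09%

15.09%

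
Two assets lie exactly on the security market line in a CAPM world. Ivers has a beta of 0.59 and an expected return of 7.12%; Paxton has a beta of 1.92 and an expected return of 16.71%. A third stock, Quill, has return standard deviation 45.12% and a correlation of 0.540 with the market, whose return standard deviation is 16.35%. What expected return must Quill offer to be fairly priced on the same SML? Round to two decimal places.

MRP = (16.71% − 7.12%) / (1.92 − 0.59) = 7.2105%
R_f = 7.12% − 0.59 × 7.2105% = 2.8658%
β_Quill = ρ·σ_i/σ_m = 0.540 × 45.12 / 16.35 = 1.4902
E(R_Quill) = R_f + β × MRP = 2.8658% + 1.4902 × 7.2105% = 13.61%

13.61%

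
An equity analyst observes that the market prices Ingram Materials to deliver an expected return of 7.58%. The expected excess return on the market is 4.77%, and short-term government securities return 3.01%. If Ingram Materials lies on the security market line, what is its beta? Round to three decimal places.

0.958

β = (E(R) − R_f) / MRP = (7.58% − 3.01%) / 4.77% = 4.57% / 4.77% = 0.958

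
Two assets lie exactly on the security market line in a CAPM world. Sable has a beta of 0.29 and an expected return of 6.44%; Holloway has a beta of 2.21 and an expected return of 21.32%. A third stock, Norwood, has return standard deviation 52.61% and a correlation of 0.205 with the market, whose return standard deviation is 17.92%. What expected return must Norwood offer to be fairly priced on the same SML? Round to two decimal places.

MRP = (21.32% − 6.44%) / (2.21 − 0.29) = 7.7500%
R_f = 6.44% − 0.29 × 7.7500% = 4.1925%
β_Norwood = ρ·σ_i/σ_m = 0.205 × 52.61 / 17.92 = 0.6018
E(R_Norwood) = R_f + β × MRP = 4.1925% + 0.6018 × 7.7500% = 8.86%

8.86%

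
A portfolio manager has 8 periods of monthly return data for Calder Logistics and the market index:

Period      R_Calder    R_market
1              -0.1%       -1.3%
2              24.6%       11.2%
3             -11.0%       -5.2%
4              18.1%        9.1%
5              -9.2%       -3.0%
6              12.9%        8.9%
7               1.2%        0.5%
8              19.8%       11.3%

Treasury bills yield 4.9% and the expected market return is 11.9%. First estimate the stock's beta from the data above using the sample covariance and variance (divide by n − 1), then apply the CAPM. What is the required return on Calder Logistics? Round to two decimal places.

Mean R_i = (-0.1 + 24.6 − 11.0 + 18.1 − 9.2 + 12.9 + 1.2 + 19.8) / 8 = 7.0375%
Mean R_m = (-1.3 + 11.2 − 5.2 + 9.1 − 3.0 + 8.9 + 0.5 + 11.3) / 8 = 3.9375%
Σ(R_i − R̄_i)(R_m − R̄_m) = 642.6288  ⇒  Cov = 642.6288 / 7 = 91.8041
Σ(R_m − R̄_m)² = 329.0988  ⇒  Var(R_m) = 329.0988 / 7 = 47.0141
β = Cov / Var(R_m) = 91.8041 / 47.0141 = 1.9527
MRP = 11.9% − 4.9% = 7.00%
E(R) = R_f + β × MRP = 4.9% + 1.9527 × 7.0% = 18.57%

18.57%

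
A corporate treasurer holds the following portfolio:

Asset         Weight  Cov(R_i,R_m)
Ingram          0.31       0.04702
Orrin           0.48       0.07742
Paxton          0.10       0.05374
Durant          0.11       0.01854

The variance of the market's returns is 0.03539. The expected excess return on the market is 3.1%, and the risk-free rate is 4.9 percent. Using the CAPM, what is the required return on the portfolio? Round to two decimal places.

10.08%

β_Ingram = 0.04702 / 0.03539 = 1.3286
β_Orrin = 0.07742 / 0.03539 = 2.1876
β_Paxton = 0.05374 / 0.03539 = 1.5185
β_Durant = 0.01854 / 0.03539 = 0.5239
β_P = Σ w_i β_i = 0.31×1.3286 + 0.48×2.1876 + 0.10×1.5185 + 0.11×0.5239 = 1.6714
E(R_P) = R_f + β_P × MRP = 4.9% + 1.6714 × 3.1% = 10.08%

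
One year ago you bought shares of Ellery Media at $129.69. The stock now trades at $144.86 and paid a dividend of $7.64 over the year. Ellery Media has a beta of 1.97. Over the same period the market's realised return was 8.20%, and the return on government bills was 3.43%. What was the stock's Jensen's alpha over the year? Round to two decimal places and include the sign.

Realised HPR = (P1 + D1 − P0) / P0 = (144.86 + 7.64 − 129.69) / 129.69 = 22.81 / 129.69 = 17.5881%
MRP = 8.20% − 3.43% = 4.77%
CAPM required = R_f + β·MRP = 3.43% + 1.97 × 4.77% = 12.8269%
α = realised − required = 17.5881% − 12.8269% = +4.76%

+4.76%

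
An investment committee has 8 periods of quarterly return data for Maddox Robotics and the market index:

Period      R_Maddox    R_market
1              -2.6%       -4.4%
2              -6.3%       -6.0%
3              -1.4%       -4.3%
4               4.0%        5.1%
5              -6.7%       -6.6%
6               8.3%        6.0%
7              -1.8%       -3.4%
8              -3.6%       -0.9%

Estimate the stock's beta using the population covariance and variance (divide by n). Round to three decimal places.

0.971

Mean R_i = (-2.6 − 6.3 − 1.4 + 4.0 − 6.7 + 8.3 − 1.8 − 3.6) / 8 = -1.2625%
Mean R_m = (-4.4 − 6.0 − 4.3 + 5.1 − 6.6 + 6.0 − 3.4 − 0.9) / 8 = -1.8125%
Σ(R_i − R̄_i)(R_m − R̄_m) = 160.7338  ⇒  Cov = 160.7338 / 8 = 20.0917
Σ(R_m − R̄_m)² = 165.5088  ⇒  Var(R_m) = 165.5088 / 8 = 20.6886
β = Cov / Var(R_m) = 20.0917 / 20.6886 = 0.9711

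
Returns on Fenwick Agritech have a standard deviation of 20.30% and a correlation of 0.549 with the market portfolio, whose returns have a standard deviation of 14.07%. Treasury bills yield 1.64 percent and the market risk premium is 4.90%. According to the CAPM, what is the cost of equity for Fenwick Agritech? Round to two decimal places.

5.52%

β = ρ × σ_i / σ_m = 0.549 × 20.30% / 14.07% = 0.7921
E(R) = 1.64% + 0.7921 × 4.90% = 5.52%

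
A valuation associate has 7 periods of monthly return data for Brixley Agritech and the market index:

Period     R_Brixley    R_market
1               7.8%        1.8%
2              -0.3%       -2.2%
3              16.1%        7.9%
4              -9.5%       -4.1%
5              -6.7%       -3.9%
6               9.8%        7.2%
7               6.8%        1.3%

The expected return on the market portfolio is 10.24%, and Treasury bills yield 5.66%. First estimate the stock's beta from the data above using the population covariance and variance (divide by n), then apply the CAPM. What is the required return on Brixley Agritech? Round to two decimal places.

13.73%

Mean R_i = (7.8 − 0.3 + 16.1 − 9.5 − 6.7 + 9.8 + 6.8) / 7 = 3.4286%
Mean R_m = (1.8 − 2.2 + 7.9 − 4.1 − 3.9 + 7.2 + 1.3) / 7 = 1.1429%
Σ(R_i − R̄_i)(R_m − R̄_m) = 258.9414  ⇒  Cov = 258.9414 / 7 = 36.9916
Σ(R_m − R̄_m)² = 146.8971  ⇒  Var(R_m) = 146.8971 / 7 = 20.9853
β = Cov / Var(R_m) = 36.9916 / 20.9853 = 1.7627
MRP = 10.24% − 5.66% = 4.58%
E(R) = R_f + β × MRP = 5.66% + 1.7627 × 4.58% = 13.73%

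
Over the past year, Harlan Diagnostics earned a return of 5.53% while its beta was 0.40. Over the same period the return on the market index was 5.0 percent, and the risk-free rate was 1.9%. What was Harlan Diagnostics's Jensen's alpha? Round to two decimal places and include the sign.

+2.39%

Market excess return = 5.0% − 1.9% = 3.10%
CAPM benchmark = R_f + β(R_m − R_f) = 1.9% + 0.40 × 3.1% = 3.1400%
α = actual − benchmark = 5.53% − 3.1400% = +2.39%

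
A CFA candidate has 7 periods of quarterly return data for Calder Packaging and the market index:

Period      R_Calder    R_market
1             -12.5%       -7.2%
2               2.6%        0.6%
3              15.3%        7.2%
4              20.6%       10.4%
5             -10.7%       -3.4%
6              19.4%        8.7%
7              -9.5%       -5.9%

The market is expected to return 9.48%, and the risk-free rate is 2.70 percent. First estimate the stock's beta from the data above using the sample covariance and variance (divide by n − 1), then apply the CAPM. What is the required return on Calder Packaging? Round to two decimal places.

Mean R_i = (-12.5 + 2.6 + 15.3 + 20.6 − 10.7 + 19.4 − 9.5) / 7 = 3.6000%
Mean R_m = (-7.2 + 0.6 + 7.2 + 10.4 − 3.4 + 8.7 − 5.9) / 7 = 1.4857%
Σ(R_i − R̄_i)(R_m − R̄_m) = 639.7300  ⇒  Cov = 639.7300 / 6 = 106.6217
Σ(R_m − R̄_m)² = 318.8086  ⇒  Var(R_m) = 318.8086 / 6 = 53.1348
β = Cov / Var(R_m) = 106.6217 / 53.1348 = 2.0066
MRP = 9.48% − 2.70% = 6.78%
E(R) = R_f + β × MRP = 2.70% + 2.0066 × 6.78% = 16.30%

16.30%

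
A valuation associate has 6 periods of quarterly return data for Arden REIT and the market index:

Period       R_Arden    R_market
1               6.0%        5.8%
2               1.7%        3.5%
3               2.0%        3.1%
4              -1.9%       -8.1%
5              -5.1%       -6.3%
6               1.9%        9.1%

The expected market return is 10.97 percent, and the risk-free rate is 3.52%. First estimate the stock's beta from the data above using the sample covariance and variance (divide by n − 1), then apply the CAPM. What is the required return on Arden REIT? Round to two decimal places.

Mean R_i = (6.0 + 1.7 + 2.0 − 1.9 − 5.1 + 1.9) / 6 = 0.7667%
Mean R_m = (5.8 + 3.5 + 3.1 − 8.1 − 6.3 + 9.1) / 6 = 1.1833%
Σ(R_i − R̄_i)(R_m − R̄_m) = 106.3167  ⇒  Cov = 106.3167 / 5 = 21.2633
Σ(R_m − R̄_m)² = 235.2083  ⇒  Var(R_m) = 235.2083 / 5 = 47.0417
β = Cov / Var(R_m) = 21.2633 / 47.0417 = 0.4520
MRP = 10.97% − 3.52% = 7.45%
E(R) = R_f + β × MRP = 3.52% + 0.4520 × 7.45% = 6.89%

6.89%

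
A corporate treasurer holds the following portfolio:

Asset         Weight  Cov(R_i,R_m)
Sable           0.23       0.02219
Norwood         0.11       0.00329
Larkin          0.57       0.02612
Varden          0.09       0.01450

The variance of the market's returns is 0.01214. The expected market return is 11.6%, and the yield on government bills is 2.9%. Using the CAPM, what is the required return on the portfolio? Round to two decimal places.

18.42%

β_Sable = 0.02219 / 0.01214 = 1.8278
β_Norwood = 0.00329 / 0.01214 = 0.2710
β_Larkin = 0.02612 / 0.01214 = 2.1516
β_Varden = 0.01450 / 0.01214 = 1.1944
β_P = Σ w_i β_i = 0.23×1.8278 + 0.11×0.2710 + 0.57×2.1516 + 0.09×1.1944 = 1.7841
MRP = 11.6% − 2.9% = 8.70%
E(R_P) = R_f + β_P × MRP = 2.9% + 1.7841 × 8.7% = 18.42%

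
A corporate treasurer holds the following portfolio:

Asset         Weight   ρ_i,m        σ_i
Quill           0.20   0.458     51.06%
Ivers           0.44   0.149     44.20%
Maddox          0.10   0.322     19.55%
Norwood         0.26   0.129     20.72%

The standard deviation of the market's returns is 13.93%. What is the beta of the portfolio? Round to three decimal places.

β_Quill = 0.458 × 51.06% / 13.93% = 1.6788
β_Ivers = 0.149 × 44.20% / 13.93% = 0.4728
β_Maddox = 0.322 × 19.55% / 13.93% = 0.4519
β_Norwood = 0.129 × 20.72% / 13.93% = 0.1919
β_P = Σ w_i β_i = 0.20×1.6788 + 0.44×0.4728 + 0.10×0.4519 + 0.26×0.1919 = 0.6389

0.639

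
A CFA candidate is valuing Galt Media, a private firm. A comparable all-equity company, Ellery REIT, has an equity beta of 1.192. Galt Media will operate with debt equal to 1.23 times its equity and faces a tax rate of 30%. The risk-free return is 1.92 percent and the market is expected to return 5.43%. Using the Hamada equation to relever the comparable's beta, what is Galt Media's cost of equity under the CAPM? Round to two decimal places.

β_L = β_U × [1 + (1 − t)(D/E)] = 1.192 × [1 + (1 − 0.30) × 1.23]
    = 1.192 × [1 + 0.70 × 1.23] = 1.192 × 1.8610 = 2.2183
MRP = 5.43% − 1.92% = 3.51%
E(R) = R_f + β_L × MRP = 1.92% + 2.2183 × 3.51% = 9.71%

9.71%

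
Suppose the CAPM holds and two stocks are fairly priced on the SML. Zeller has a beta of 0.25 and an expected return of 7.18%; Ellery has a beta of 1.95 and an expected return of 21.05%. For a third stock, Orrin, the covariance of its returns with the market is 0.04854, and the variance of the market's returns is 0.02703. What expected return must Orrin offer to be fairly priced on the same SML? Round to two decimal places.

19.79%

MRP = (21.05% − 7.18%) / (1.95 − 0.25) = 8.1588%
R_f = 7.18% − 0.25 × 8.1588% = 5.1403%
β_Orrin = Cov / Var(R_m) = 0.04854 / 0.02703 = 1.7958
E(R_Orrin) = R_f + β × MRP = 5.1403% + 1.7958 × 8.1588% = 19.79%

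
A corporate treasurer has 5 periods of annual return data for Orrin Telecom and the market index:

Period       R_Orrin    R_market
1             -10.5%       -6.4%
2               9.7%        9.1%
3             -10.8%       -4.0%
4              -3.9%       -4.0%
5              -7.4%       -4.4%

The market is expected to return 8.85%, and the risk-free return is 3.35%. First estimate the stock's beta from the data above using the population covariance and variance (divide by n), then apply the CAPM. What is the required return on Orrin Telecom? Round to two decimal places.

Mean R_i = (-10.5 + 9.7 − 10.8 − 3.9 − 7.4) / 5 = -4.5800%
Mean R_m = (-6.4 + 9.1 − 4.0 − 4.0 − 4.4) / 5 = -1.9400%
Σ(R_i − R̄_i)(R_m − R̄_m) = 202.4040  ⇒  Cov = 202.4040 / 5 = 40.4808
Σ(R_m − R̄_m)² = 156.3120  ⇒  Var(R_m) = 156.3120 / 5 = 31.2624
β = Cov / Var(R_m) = 40.4808 / 31.2624 = 1.2949
MRP = 8.85% − 3.35% = 5.50%
E(R) = R_f + β × MRP = 3.35% + 1.2949 × 5.50% = 10.47%

10.47%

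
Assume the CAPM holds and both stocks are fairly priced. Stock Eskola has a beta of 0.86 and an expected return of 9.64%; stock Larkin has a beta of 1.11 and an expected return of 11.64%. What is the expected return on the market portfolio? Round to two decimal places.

10.76%

Both satisfy E(R) = R_f + β·MRP, so the slope of the SML is
MRP = (11.64% − 9.64%) / (1.11 − 0.86) = 2.00% / 0.25 = 8.0000%
R_f = E(R_Eskola) − β_Eskola·MRP = 9.64% − 0.86 × 8.0000% = 2.7600%
E(R_m) = R_f + MRP = 2.7600% + 8.0000% = 10.76%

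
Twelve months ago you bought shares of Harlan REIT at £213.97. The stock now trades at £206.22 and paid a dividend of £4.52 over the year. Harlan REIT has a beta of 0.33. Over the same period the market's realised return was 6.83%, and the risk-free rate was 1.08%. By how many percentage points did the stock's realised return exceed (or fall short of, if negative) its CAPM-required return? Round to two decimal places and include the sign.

-4.49%

Realised HPR = (P1 + D1 − P0) / P0 = (206.22 + 4.52 − 213.97) / 213.97 = -3.23 / 213.97 = -1.5096%
MRP = 6.83% − 1.08% = 5.75%
CAPM required = R_f + β·MRP = 1.08% + 0.33 × 5.75% = 2.9775%
α = realised − required = -1.5096% − 2.9775% = -4.49%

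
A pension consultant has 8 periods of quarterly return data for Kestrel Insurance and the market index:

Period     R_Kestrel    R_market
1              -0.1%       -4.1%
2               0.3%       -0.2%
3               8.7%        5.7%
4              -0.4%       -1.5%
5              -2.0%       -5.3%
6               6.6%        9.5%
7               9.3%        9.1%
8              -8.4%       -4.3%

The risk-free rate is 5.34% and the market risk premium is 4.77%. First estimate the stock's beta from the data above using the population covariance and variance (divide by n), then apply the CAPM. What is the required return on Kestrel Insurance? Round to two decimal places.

Mean R_i = (-0.1 + 0.3 + 8.7 − 0.4 − 2.0 + 6.6 + 9.3 − 8.4) / 8 = 1.7500%
Mean R_m = (-4.1 − 0.2 + 5.7 − 1.5 − 5.3 + 9.5 + 9.1 − 4.3) / 8 = 1.1125%
Σ(R_i − R̄_i)(R_m − R̄_m) = 229.0150  ⇒  Cov = 229.0150 / 8 = 28.6269
Σ(R_m − R̄_m)² = 261.3288  ⇒  Var(R_m) = 261.3288 / 8 = 32.6661
β = Cov / Var(R_m) = 28.6269 / 32.6661 = 0.8763
E(R) = R_f + β × MRP = 5.34% + 0.8763 × 4.77% = 9.52%

9.52%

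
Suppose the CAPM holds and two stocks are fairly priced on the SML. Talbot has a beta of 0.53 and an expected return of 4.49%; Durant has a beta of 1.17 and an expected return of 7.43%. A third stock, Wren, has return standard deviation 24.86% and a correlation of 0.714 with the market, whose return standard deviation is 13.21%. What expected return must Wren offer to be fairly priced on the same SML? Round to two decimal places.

MRP = (7.43% − 4.49%) / (1.17 − 0.53) = 4.5938%
R_f = 4.49% − 0.53 × 4.5938% = 2.0553%
β_Wren = ρ·σ_i/σ_m = 0.714 × 24.86 / 13.21 = 1.3437
E(R_Wren) = R_f + β × MRP = 2.0553% + 1.3437 × 4.5938% = 8.23%

8.23%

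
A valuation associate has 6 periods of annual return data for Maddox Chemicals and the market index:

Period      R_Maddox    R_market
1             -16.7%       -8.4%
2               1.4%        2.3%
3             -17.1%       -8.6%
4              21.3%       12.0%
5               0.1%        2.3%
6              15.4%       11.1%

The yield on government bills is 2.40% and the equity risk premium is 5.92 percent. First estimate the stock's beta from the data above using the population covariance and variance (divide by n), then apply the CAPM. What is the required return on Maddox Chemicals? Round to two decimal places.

Mean R_i = (-16.7 + 1.4 − 17.1 + 21.3 + 0.1 + 15.4) / 6 = 0.7333%
Mean R_m = (-8.4 + 2.3 − 8.6 + 12.0 + 2.3 + 11.1) / 6 = 1.7833%
Σ(R_i − R̄_i)(R_m − R̄_m) = 709.4833  ⇒  Cov = 709.4833 / 6 = 118.2472
Σ(R_m − R̄_m)² = 403.2283  ⇒  Var(R_m) = 403.2283 / 6 = 67.2047
β = Cov / Var(R_m) = 118.2472 / 67.2047 = 1.7595
E(R) = R_f + β × MRP = 2.40% + 1.7595 × 5.92% = 12.82%

12.82%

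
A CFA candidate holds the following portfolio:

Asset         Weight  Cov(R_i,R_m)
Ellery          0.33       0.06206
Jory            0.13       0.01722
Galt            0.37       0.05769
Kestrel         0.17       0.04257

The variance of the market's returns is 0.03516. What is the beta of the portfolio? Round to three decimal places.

1.459

β_Ellery = 0.06206 / 0.03516 = 1.7651
β_Jory = 0.01722 / 0.03516 = 0.4898
β_Galt = 0.05769 / 0.03516 = 1.6408
β_Kestrel = 0.04257 / 0.03516 = 1.2108
β_P = Σ w_i β_i = 0.33×1.7651 + 0.13×0.4898 + 0.37×1.6408 + 0.17×1.2108 = 1.4591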